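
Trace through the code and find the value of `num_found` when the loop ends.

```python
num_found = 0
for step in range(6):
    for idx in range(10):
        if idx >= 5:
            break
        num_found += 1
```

Let's trace through this code step by step.

Initialize: num_found = 0
Entering loop: for step in range(6):
After iteration 1: step = 0, num_found = 5
After iteration 2: step = 1, num_found = 10
After iteration 3: step = 2, num_found = 15
After iteration 4: step = 3, num_found = 20
After iteration 5: step = 4, num_found = 25
After iteration 6: step = 5, num_found = 30
Loop ends.

Final answer: 30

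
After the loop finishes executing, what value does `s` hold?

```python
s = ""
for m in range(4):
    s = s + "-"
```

Let's trace through this code step by step.

Initialize: s = ''
Entering loop: for m in range(4):
After iteration 1: m = 0, s = '-'
After iteration 2: m = 1, s = '--'
After iteration 3: m = 2, s = '---'
After iteration 4: m = 3, s = '----'
Loop ends.

Final answer: '----'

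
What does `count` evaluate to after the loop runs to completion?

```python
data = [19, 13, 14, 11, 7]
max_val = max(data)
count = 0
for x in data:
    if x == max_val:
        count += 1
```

Let's trace through this code step by step.

Initialize: data = [19, 13, 14, 11, 7]
Initialize: max_val = 19
Initialize: count = 0
Entering loop: for x in data:
After iteration 1: x = 19, count = 1
After iteration 2: x = 13, count = 1
After iteration 3: x = 14, count = 1
After iteration 4: x = 11, count = 1
After iteration 5: x = 7, count = 1
Loop ends.

Final answer: 1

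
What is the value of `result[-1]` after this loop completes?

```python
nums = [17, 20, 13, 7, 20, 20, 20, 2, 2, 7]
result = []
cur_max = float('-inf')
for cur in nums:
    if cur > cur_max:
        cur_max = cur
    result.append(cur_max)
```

Let's trace through this code step by step.

Initialize: nums = [17, 20, 13, 7, 20, 20, 20, 2, 2, 7]
Initialize: result = []
Initialize: cur_max = -inf
Entering loop: for cur in nums:
After iteration 1: cur = 17, result = [17], cur_max = 17
After iteration 2: cur = 20, result = [17, 20], cur_max = 20
After iteration 3: cur = 13, result = [17, 20, 20], cur_max = 20
After iteration 4: cur = 7, result = [17, 20, 20, 20], cur_max = 20
After iteration 5: cur = 20, result = [17, 20, 20, 20, 20], cur_max = 20
After iteration 6: cur = 20, result = [17, 20, 20, 20, 20, 20], cur_max = 20
After iteration 7: cur = 20, result = [17, 20, 20, 20, 20, 20, 20], cur_max = 20
After iteration 8: cur = 2, result = [17, 20, 20, 20, 20, 20, 20, 20], cur_max = 20
After iteration 9: cur = 2, result = [17, 20, 20, 20, 20, 20, 20, 20, 20], cur_max = 20
After iteration 10: cur = 7, result = [17, 20, 20, 20, 20, 20, 20, 20, 20, 20], cur_max = 20
Loop ends.
result[-1] = 20

Final answer: 20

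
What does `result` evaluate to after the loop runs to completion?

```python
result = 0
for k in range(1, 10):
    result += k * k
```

Let's trace through this code step by step.

Initialize: result = 0
Entering loop: for k in range(1, 10):
After iteration 1: k = 1, result = 1
After iteration 2: k = 2, result = 5
After iteration 3: k = 3, result = 14
After iteration 4: k = 4, result = 30
After iteration 5: k = 5, result = 55
After iteration 6: k = 6, result = 91
After iteration 7: k = 7, result = 140
After iteration 8: k = 8, result = 204
After iteration 9: k = 9, result = 285
Loop ends.

Final answer: 285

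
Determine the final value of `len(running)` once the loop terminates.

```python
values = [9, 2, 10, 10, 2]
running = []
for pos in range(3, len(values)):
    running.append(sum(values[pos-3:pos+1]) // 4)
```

Let's trace through this code step by step.

Initialize: values = [9, 2, 10, 10, 2]
Initialize: running = []
Entering loop: for pos in range(3, len(values)):
After iteration 1: pos = 3, running = [7]
After iteration 2: pos = 4, running = [7, 6]
Loop ends.
len(running) = 2

Final answer: 2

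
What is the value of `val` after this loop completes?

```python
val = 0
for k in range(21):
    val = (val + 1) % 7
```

Let's trace through this code step by step.

Initialize: val = 0
Entering loop: for k in range(21):
After iteration 1: k = 0, val = 1
After iteration 2: k = 1, val = 2
After iteration 3: k = 2, val = 3
After iteration 4: k = 3, val = 4
After iteration 5: k = 4, val = 5
After iteration 6: k = 5, val = 6
After iteration 7: k = 6, val = 0
After iteration 8: k = 7, val = 1
After iteration 9: k = 8, val = 2
After iteration 10: k = 9, val = 3
After iteration 11: k = 10, val = 4
After iteration 12: k = 11, val = 5
After iteration 13: k = 12, val = 6
After iteration 14: k = 13, val = 0
After iteration 15: k = 14, val = 1
After iteration 16: k = 15, val = 2
After iteration 17: k = 16, val = 3
After iteration 18: k = 17, val = 4
After iteration 19: k = 18, val = 5
After iteration 20: k = 19, val = 6
After iteration 21: k = 20, val = 0
Loop ends.

Final answer: 0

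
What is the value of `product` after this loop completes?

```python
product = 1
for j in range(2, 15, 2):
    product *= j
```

Let's trace through this code step by step.

Initialize: product = 1
Entering loop: for j in range(2, 15, 2):
After iteration 1: j = 2, product = 2
After iteration 2: j = 4, product = 8
After iteration 3: j = 6, product = 48
After iteration 4: j = 8, product = 384
After iteration 5: j = 10, product = 3840
After iteration 6: j = 12, product = 46080
After iteration 7: j = 14, product = 645120
Loop ends.

Final answer: 645120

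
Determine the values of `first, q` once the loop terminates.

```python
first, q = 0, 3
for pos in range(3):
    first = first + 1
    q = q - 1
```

Let's trace through this code step by step.

Initialize: first = 0
Initialize: q = 3
Entering loop: for pos in range(3):
After iteration 1: pos = 0, first = 1, q = 2
After iteration 2: pos = 1, first = 2, q = 1
After iteration 3: pos = 2, first = 3, q = 0
Loop ends.

Final answer: 3, 0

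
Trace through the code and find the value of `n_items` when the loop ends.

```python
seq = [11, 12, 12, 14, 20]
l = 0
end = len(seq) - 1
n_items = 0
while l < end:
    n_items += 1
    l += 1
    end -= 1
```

Let's trace through this code step by step.

Initialize: seq = [11, 12, 12, 14, 20]
Initialize: l = 0
Initialize: end = 4
Initialize: n_items = 0
Entering loop: while l < end:
After iteration 1: l = 1, end = 3, n_items = 1
After iteration 2: l = 2, end = 2, n_items = 2
Loop ends.

Final answer: 2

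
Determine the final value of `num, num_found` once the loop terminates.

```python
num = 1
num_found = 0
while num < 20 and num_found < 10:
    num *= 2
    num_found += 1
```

Let's trace through this code step by step.

Initialize: num = 1
Initialize: num_found = 0
Entering loop: while num < 20 and num_found < 10:
After iteration 1: num = 2, num_found = 1
After iteration 2: num = 4, num_found = 2
After iteration 3: num = 8, num_found = 3
After iteration 4: num = 16, num_found = 4
After iteration 5: num = 32, num_found = 5
Loop ends.

Final answer: 32, 5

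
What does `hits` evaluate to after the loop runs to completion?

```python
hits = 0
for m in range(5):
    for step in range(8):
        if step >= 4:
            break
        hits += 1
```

Let's trace through this code step by step.

Initialize: hits = 0
Entering loop: for m in range(5):
After iteration 1: m = 0, hits = 4
After iteration 2: m = 1, hits = 8
After iteration 3: m = 2, hits = 12
After iteration 4: m = 3, hits = 16
After iteration 5: m = 4, hits = 20
Loop ends.

Final answer: 20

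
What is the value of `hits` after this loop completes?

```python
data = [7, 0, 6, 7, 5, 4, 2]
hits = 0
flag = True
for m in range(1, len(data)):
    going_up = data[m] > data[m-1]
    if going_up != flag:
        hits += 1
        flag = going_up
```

Let's trace through this code step by step.

Initialize: data = [7, 0, 6, 7, 5, 4, 2]
Initialize: hits = 0
Initialize: flag = True
Entering loop: for m in range(1, len(data)):
After iteration 1: m = 1, hits = 1, flag = False, going_up = False
After iteration 2: m = 2, hits = 2, flag = True, going_up = True
After iteration 3: m = 3, hits = 2, flag = True, going_up = True
After iteration 4: m = 4, hits = 3, flag = False, going_up = False
After iteration 5: m = 5, hits = 3, flag = False, going_up = False
After iteration 6: m = 6, hits = 3, flag = False, going_up = False
Loop ends.

Final answer: 3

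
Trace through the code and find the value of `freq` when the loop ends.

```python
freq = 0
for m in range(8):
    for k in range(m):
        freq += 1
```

Let's trace through this code step by step.

Initialize: freq = 0
Entering loop: for m in range(8):
After iteration 1: m = 0, freq = 0
After iteration 2: m = 1, freq = 1, k = 0
After iteration 3: m = 2, freq = 3, k = 1
After iteration 4: m = 3, freq = 6, k = 2
After iteration 5: m = 4, freq = 10, k = 3
After iteration 6: m = 5, freq = 15, k = 4
After iteration 7: m = 6, freq = 21, k = 5
After iteration 8: m = 7, freq = 28, k = 6
Loop ends.

Final answer: 28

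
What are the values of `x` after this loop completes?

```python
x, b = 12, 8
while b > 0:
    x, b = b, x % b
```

Let's trace through this code step by step.

Initialize: x = 12
Initialize: b = 8
Entering loop: while b > 0:
After iteration 1: x = 8, b = 4
After iteration 2: x = 4, b = 0
Loop ends.

Final answer: 4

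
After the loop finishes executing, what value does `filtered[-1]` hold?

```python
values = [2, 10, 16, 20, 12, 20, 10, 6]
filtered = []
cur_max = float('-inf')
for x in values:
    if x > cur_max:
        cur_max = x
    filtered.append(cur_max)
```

Let's trace through this code step by step.

Initialize: values = [2, 10, 16, 20, 12, 20, 10, 6]
Initialize: filtered = []
Initialize: cur_max = -inf
Entering loop: for x in values:
After iteration 1: x = 2, filtered = [2], cur_max = 2
After iteration 2: x = 10, filtered = [2, 10], cur_max = 10
After iteration 3: x = 16, filtered = [2, 10, 16], cur_max = 16
After iteration 4: x = 20, filtered = [2, 10, 16, 20], cur_max = 20
After iteration 5: x = 12, filtered = [2, 10, 16, 20, 20], cur_max = 20
After iteration 6: x = 20, filtered = [2, 10, 16, 20, 20, 20], cur_max = 20
After iteration 7: x = 10, filtered = [2, 10, 16, 20, 20, 20, 20], cur_max = 20
After iteration 8: x = 6, filtered = [2, 10, 16, 20, 20, 20, 20, 20], cur_max = 20
Loop ends.
filtered[-1] = 20

Final answer: 20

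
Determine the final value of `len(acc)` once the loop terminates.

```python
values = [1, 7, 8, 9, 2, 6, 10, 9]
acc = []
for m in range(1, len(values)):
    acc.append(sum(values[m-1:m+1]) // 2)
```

Let's trace through this code step by step.

Initialize: values = [1, 7, 8, 9, 2, 6, 10, 9]
Initialize: acc = []
Entering loop: for m in range(1, len(values)):
After iteration 1: m = 1, acc = [4]
After iteration 2: m = 2, acc = [4, 7]
After iteration 3: m = 3, acc = [4, 7, 8]
After iteration 4: m = 4, acc = [4, 7, 8, 5]
After iteration 5: m = 5, acc = [4, 7, 8, 5, 4]
After iteration 6: m = 6, acc = [4, 7, 8, 5, 4, 8]
After iteration 7: m = 7, acc = [4, 7, 8, 5, 4, 8, 9]
Loop ends.
len(acc) = 7

Final answer: 7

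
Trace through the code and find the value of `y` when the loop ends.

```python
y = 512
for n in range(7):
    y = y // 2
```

Let's trace through this code step by step.

Initialize: y = 512
Entering loop: for n in range(7):
After iteration 1: n = 0, y = 256
After iteration 2: n = 1, y = 128
After iteration 3: n = 2, y = 64
After iteration 4: n = 3, y = 32
After iteration 5: n = 4, y = 16
After iteration 6: n = 5, y = 8
After iteration 7: n = 6, y = 4
Loop ends.

Final answer: 4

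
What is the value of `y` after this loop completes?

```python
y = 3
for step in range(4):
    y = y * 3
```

Let's trace through this code step by step.

Initialize: y = 3
Entering loop: for step in range(4):
After iteration 1: step = 0, y = 9
After iteration 2: step = 1, y = 27
After iteration 3: step = 2, y = 81
After iteration 4: step = 3, y = 243
Loop ends.

Final answer: 243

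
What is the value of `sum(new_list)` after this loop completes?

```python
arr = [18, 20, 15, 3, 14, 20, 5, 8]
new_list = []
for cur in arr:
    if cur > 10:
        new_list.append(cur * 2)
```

Let's trace through this code step by step.

Initialize: arr = [18, 20, 15, 3, 14, 20, 5, 8]
Initialize: new_list = []
Entering loop: for cur in arr:
After iteration 1: cur = 18, new_list = [36]
After iteration 2: cur = 20, new_list = [36, 40]
After iteration 3: cur = 15, new_list = [36, 40, 30]
After iteration 4: cur = 3, new_list = [36, 40, 30]
After iteration 5: cur = 14, new_list = [36, 40, 30, 28]
After iteration 6: cur = 20, new_list = [36, 40, 30, 28, 40]
After iteration 7: cur = 5, new_list = [36, 40, 30, 28, 40]
After iteration 8: cur = 8, new_list = [36, 40, 30, 28, 40]
Loop ends.
sum(new_list) = 174

Final answer: 174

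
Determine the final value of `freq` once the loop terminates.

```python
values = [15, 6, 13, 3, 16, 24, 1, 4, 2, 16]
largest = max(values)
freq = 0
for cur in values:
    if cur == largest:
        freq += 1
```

Let's trace through this code step by step.

Initialize: values = [15, 6, 13, 3, 16, 24, 1, 4, 2, 16]
Initialize: largest = 24
Initialize: freq = 0
Entering loop: for cur in values:
After iteration 1: cur = 15, freq = 0
After iteration 2: cur = 6, freq = 0
After iteration 3: cur = 13, freq = 0
After iteration 4: cur = 3, freq = 0
After iteration 5: cur = 16, freq = 0
After iteration 6: cur = 24, freq = 1
After iteration 7: cur = 1, freq = 1
After iteration 8: cur = 4, freq = 1
After iteration 9: cur = 2, freq = 1
After iteration 10: cur = 16, freq = 1
Loop ends.

Final answer: 1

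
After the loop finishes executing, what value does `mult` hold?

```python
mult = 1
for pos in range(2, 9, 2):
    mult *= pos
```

Let's trace through this code step by step.

Initialize: mult = 1
Entering loop: for pos in range(2, 9, 2):
After iteration 1: pos = 2, mult = 2
After iteration 2: pos = 4, mult = 8
After iteration 3: pos = 6, mult = 48
After iteration 4: pos = 8, mult = 384
Loop ends.

Final answer: 384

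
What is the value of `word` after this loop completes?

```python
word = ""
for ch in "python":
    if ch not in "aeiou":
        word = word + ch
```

Let's trace through this code step by step.

Initialize: word = ''
Entering loop: for ch in "python":
After iteration 1: ch = 'p', word = 'p'
After iteration 2: ch = 'y', word = 'py'
After iteration 3: ch = 't', word = 'pyt'
After iteration 4: ch = 'h', word = 'pyth'
After iteration 5: ch = 'o', word = 'pyth'
After iteration 6: ch = 'n', word = 'pythn'
Loop ends.

Final answer: 'pythn'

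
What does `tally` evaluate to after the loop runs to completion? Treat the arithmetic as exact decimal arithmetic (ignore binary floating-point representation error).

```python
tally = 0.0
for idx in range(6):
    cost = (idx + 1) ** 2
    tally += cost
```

Let's trace through this code step by step.

Initialize: tally = 0.0
Entering loop: for idx in range(6):
After iteration 1: idx = 0, tally = 1.0, cost = 1
After iteration 2: idx = 1, tally = 5.0, cost = 4
After iteration 3: idx = 2, tally = 14.0, cost = 9
After iteration 4: idx = 3, tally = 30.0, cost = 16
After iteration 5: idx = 4, tally = 55.0, cost = 25
After iteration 6: idx = 5, tally = 91.0, cost = 36
Loop ends.

Final answer: 91.0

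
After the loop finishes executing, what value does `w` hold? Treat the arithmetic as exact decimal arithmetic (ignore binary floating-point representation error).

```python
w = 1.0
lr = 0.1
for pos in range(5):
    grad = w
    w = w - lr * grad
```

Let's trace through this code step by step.

Initialize: w = 1.0
Initialize: lr = 0.1
Entering loop: for pos in range(5):
After iteration 1: pos = 0, w = 0.9, grad = 1.0
After iteration 2: pos = 1, w = 0.81, grad = 0.9
After iteration 3: pos = 2, w = 0.729, grad = 0.81
After iteration 4: pos = 3, w = 0.6561, grad = 0.729
After iteration 5: pos = 4, w = 0.59049, grad = 0.6561
Loop ends.

Final answer: 0.59049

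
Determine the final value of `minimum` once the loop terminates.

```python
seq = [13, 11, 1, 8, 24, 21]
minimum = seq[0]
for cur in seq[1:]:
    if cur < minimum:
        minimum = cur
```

Let's trace through this code step by step.

Initialize: seq = [13, 11, 1, 8, 24, 21]
Initialize: minimum = 13
Entering loop: for cur in seq[1:]:
After iteration 1: cur = 11, minimum = 11
After iteration 2: cur = 1, minimum = 1
After iteration 3: cur = 8, minimum = 1
After iteration 4: cur = 24, minimum = 1
After iteration 5: cur = 21, minimum = 1
Loop ends.

Final answer: 1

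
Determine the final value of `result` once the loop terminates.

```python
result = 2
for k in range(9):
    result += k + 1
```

Let's trace through this code step by step.

Initialize: result = 2
Entering loop: for k in range(9):
After iteration 1: k = 0, result = 3
After iteration 2: k = 1, result = 5
After iteration 3: k = 2, result = 8
After iteration 4: k = 3, result = 12
After iteration 5: k = 4, result = 17
After iteration 6: k = 5, result = 23
After iteration 7: k = 6, result = 30
After iteration 8: k = 7, result = 38
After iteration 9: k = 8, result = 47
Loop ends.

Final answer: 47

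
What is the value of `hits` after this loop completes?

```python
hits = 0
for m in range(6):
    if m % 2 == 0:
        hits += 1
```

Let's trace through this code step by step.

Initialize: hits = 0
Entering loop: for m in range(6):
After iteration 1: m = 0, hits = 1
After iteration 2: m = 1, hits = 1
After iteration 3: m = 2, hits = 2
After iteration 4: m = 3, hits = 2
After iteration 5: m = 4, hits = 3
After iteration 6: m = 5, hits = 3
Loop ends.

Final answer: 3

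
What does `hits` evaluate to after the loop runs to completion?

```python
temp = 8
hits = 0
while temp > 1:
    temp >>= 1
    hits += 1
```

Let's trace through this code step by step.

Initialize: temp = 8
Initialize: hits = 0
Entering loop: while temp > 1:
After iteration 1: temp = 4, hits = 1
After iteration 2: temp = 2, hits = 2
After iteration 3: temp = 1, hits = 3
Loop ends.

Final answer: 3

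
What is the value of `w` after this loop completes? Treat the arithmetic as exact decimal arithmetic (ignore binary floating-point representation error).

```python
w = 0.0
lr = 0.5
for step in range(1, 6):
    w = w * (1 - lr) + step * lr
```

Let's trace through this code step by step.

Initialize: w = 0.0
Initialize: lr = 0.5
Entering loop: for step in range(1, 6):
After iteration 1: step = 1, w = 0.5
After iteration 2: step = 2, w = 1.25
After iteration 3: step = 3, w = 2.125
After iteration 4: step = 4, w = 3.0625
After iteration 5: step = 5, w = 4.03125
Loop ends.

Final answer: 4.03125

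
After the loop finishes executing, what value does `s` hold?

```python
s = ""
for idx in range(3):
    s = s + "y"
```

Let's trace through this code step by step.

Initialize: s = ''
Entering loop: for idx in range(3):
After iteration 1: idx = 0, s = 'y'
After iteration 2: idx = 1, s = 'yy'
After iteration 3: idx = 2, s = 'yyy'
Loop ends.

Final answer: 'yyy'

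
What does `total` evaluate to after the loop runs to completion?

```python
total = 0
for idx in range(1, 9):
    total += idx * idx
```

Let's trace through this code step by step.

Initialize: total = 0
Entering loop: for idx in range(1, 9):
After iteration 1: idx = 1, total = 1
After iteration 2: idx = 2, total = 5
After iteration 3: idx = 3, total = 14
After iteration 4: idx = 4, total = 30
After iteration 5: idx = 5, total = 55
After iteration 6: idx = 6, total = 91
After iteration 7: idx = 7, total = 140
After iteration 8: idx = 8, total = 204
Loop ends.

Final answer: 204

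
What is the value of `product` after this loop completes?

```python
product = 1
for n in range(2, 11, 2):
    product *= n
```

Let's trace through this code step by step.

Initialize: product = 1
Entering loop: for n in range(2, 11, 2):
After iteration 1: n = 2, product = 2
After iteration 2: n = 4, product = 8
After iteration 3: n = 6, product = 48
After iteration 4: n = 8, product = 384
After iteration 5: n = 10, product = 3840
Loop ends.

Final answer: 3840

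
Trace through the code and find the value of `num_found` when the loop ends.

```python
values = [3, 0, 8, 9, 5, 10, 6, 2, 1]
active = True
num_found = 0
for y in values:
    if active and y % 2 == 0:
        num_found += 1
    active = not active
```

Let's trace through this code step by step.

Initialize: values = [3, 0, 8, 9, 5, 10, 6, 2, 1]
Initialize: active = True
Initialize: num_found = 0
Entering loop: for y in values:
After iteration 1: y = 3, active = False, num_found = 0
After iteration 2: y = 0, active = True, num_found = 0
After iteration 3: y = 8, active = False, num_found = 1
After iteration 4: y = 9, active = True, num_found = 1
After iteration 5: y = 5, active = False, num_found = 1
After iteration 6: y = 10, active = True, num_found = 1
After iteration 7: y = 6, active = False, num_found = 2
After iteration 8: y = 2, active = True, num_found = 2
After iteration 9: y = 1, active = False, num_found = 2
Loop ends.

Final answer: 2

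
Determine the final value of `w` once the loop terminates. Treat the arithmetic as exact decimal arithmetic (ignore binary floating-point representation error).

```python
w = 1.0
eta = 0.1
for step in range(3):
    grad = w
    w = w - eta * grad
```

Let's trace through this code step by step.

Initialize: w = 1.0
Initialize: eta = 0.1
Entering loop: for step in range(3):
After iteration 1: step = 0, w = 0.9, grad = 1.0
After iteration 2: step = 1, w = 0.81, grad = 0.9
After iteration 3: step = 2, w = 0.729, grad = 0.81
Loop ends.

Final answer: 0.729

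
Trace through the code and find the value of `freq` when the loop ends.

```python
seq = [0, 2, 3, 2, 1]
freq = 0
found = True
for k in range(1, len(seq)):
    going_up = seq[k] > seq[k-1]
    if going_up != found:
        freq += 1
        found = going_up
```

Let's trace through this code step by step.

Initialize: seq = [0, 2, 3, 2, 1]
Initialize: freq = 0
Initialize: found = True
Entering loop: for k in range(1, len(seq)):
After iteration 1: k = 1, freq = 0, found = True, going_up = True
After iteration 2: k = 2, freq = 0, found = True, going_up = True
After iteration 3: k = 3, freq = 1, found = False, going_up = False
After iteration 4: k = 4, freq = 1, found = False, going_up = False
Loop ends.

Final answer: 1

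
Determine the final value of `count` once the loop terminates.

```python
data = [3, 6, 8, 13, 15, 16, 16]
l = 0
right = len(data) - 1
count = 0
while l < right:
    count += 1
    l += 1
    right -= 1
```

Let's trace through this code step by step.

Initialize: data = [3, 6, 8, 13, 15, 16, 16]
Initialize: l = 0
Initialize: right = 6
Initialize: count = 0
Entering loop: while l < right:
After iteration 1: l = 1, right = 5, count = 1
After iteration 2: l = 2, right = 4, count = 2
After iteration 3: l = 3, right = 3, count = 3
Loop ends.

Final answer: 3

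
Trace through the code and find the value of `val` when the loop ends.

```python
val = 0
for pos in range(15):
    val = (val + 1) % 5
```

Let's trace through this code step by step.

Initialize: val = 0
Entering loop: for pos in range(15):
After iteration 1: pos = 0, val = 1
After iteration 2: pos = 1, val = 2
After iteration 3: pos = 2, val = 3
After iteration 4: pos = 3, val = 4
After iteration 5: pos = 4, val = 0
After iteration 6: pos = 5, val = 1
After iteration 7: pos = 6, val = 2
After iteration 8: pos = 7, val = 3
After iteration 9: pos = 8, val = 4
After iteration 10: pos = 9, val = 0
After iteration 11: pos = 10, val = 1
After iteration 12: pos = 11, val = 2
After iteration 13: pos = 12, val = 3
After iteration 14: pos = 13, val = 4
After iteration 15: pos = 14, val = 0
Loop ends.

Final answer: 0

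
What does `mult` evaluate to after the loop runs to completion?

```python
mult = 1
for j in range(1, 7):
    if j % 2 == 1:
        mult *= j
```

Let's trace through this code step by step.

Initialize: mult = 1
Entering loop: for j in range(1, 7):
After iteration 1: j = 1, mult = 1
After iteration 2: j = 2, mult = 1
After iteration 3: j = 3, mult = 3
After iteration 4: j = 4, mult = 3
After iteration 5: j = 5, mult = 15
After iteration 6: j = 6, mult = 15
Loop ends.

Final answer: 15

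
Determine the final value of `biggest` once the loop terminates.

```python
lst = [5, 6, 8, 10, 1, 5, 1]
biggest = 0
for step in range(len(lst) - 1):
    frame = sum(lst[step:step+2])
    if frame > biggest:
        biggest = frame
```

Let's trace through this code step by step.

Initialize: lst = [5, 6, 8, 10, 1, 5, 1]
Initialize: biggest = 0
Entering loop: for step in range(len(lst) - 1):
After iteration 1: step = 0, biggest = 11, frame = 11
After iteration 2: step = 1, biggest = 14, frame = 14
After iteration 3: step = 2, biggest = 18, frame = 18
After iteration 4: step = 3, biggest = 18, frame = 11
After iteration 5: step = 4, biggest = 18, frame = 6
After iteration 6: step = 5, biggest = 18, frame = 6
Loop ends.

Final answer: 18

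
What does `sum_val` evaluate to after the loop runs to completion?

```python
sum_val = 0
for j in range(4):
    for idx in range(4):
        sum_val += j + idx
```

Let's trace through this code step by step.

Initialize: sum_val = 0
Entering loop: for j in range(4):
After iteration 1: j = 0, sum_val = 6
After iteration 2: j = 1, sum_val = 16
After iteration 3: j = 2, sum_val = 30
After iteration 4: j = 3, sum_val = 48
Loop ends.

Final answer: 48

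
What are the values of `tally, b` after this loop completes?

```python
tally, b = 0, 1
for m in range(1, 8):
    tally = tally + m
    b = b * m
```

Let's trace through this code step by step.

Initialize: tally = 0
Initialize: b = 1
Entering loop: for m in range(1, 8):
After iteration 1: m = 1, tally = 1, b = 1
After iteration 2: m = 2, tally = 3, b = 2
After iteration 3: m = 3, tally = 6, b = 6
After iteration 4: m = 4, tally = 10, b = 24
After iteration 5: m = 5, tally = 15, b = 120
After iteration 6: m = 6, tally = 21, b = 720
After iteration 7: m = 7, tally = 28, b = 5040
Loop ends.

Final answer: 28, 5040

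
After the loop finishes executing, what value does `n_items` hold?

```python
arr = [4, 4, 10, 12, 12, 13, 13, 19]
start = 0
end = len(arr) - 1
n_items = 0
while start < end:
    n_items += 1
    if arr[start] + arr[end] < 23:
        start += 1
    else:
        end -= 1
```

Let's trace through this code step by step.

Initialize: arr = [4, 4, 10, 12, 12, 13, 13, 19]
Initialize: start = 0
Initialize: end = 7
Initialize: n_items = 0
Entering loop: while start < end:
After iteration 1: start = 0, end = 6, n_items = 1
After iteration 2: start = 1, end = 6, n_items = 2
After iteration 3: start = 2, end = 6, n_items = 3
After iteration 4: start = 2, end = 5, n_items = 4
After iteration 5: start = 2, end = 4, n_items = 5
After iteration 6: start = 3, end = 4, n_items = 6
After iteration 7: start = 3, end = 3, n_items = 7
Loop ends.

Final answer: 7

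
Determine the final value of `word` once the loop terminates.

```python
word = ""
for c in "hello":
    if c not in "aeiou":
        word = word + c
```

Let's trace through this code step by step.

Initialize: word = ''
Entering loop: for c in "hello":
After iteration 1: c = 'h', word = 'h'
After iteration 2: c = 'e', word = 'h'
After iteration 3: c = 'l', word = 'hl'
After iteration 4: c = 'l', word = 'hll'
After iteration 5: c = 'o', word = 'hll'
Loop ends.

Final answer: 'hll'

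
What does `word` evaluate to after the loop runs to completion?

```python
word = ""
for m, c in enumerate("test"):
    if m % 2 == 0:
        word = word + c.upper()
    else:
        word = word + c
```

Let's trace through this code step by step.

Initialize: word = ''
Entering loop: for m, c in enumerate("test"):
After iteration 1: m = 0, c = 't', word = 'T'
After iteration 2: m = 1, c = 'e', word = 'Te'
After iteration 3: m = 2, c = 's', word = 'TeS'
After iteration 4: m = 3, c = 't', word = 'TeSt'
Loop ends.

Final answer: 'TeSt'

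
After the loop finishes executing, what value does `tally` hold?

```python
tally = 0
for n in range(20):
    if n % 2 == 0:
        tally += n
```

Let's trace through this code step by step.

Initialize: tally = 0
Entering loop: for n in range(20):
After iteration 1: n = 0, tally = 0
After iteration 2: n = 1, tally = 0
After iteration 3: n = 2, tally = 2
After iteration 4: n = 3, tally = 2
After iteration 5: n = 4, tally = 6
After iteration 6: n = 5, tally = 6
After iteration 7: n = 6, tally = 12
After iteration 8: n = 7, tally = 12
After iteration 9: n = 8, tally = 20
After iteration 10: n = 9, tally = 20
After iteration 11: n = 10, tally = 30
After iteration 12: n = 11, tally = 30
After iteration 13: n = 12, tally = 42
After iteration 14: n = 13, tally = 42
After iteration 15: n = 14, tally = 56
After iteration 16: n = 15, tally = 56
After iteration 17: n = 16, tally = 72
After iteration 18: n = 17, tally = 72
After iteration 19: n = 18, tally = 90
After iteration 20: n = 19, tally = 90
Loop ends.

Final answer: 90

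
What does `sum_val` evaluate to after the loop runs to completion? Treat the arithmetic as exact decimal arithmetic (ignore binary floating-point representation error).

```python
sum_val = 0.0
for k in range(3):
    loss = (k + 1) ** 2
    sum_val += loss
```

Let's trace through this code step by step.

Initialize: sum_val = 0.0
Entering loop: for k in range(3):
After iteration 1: k = 0, sum_val = 1.0, loss = 1
After iteration 2: k = 1, sum_val = 5.0, loss = 4
After iteration 3: k = 2, sum_val = 14.0, loss = 9
Loop ends.

Final answer: 14.0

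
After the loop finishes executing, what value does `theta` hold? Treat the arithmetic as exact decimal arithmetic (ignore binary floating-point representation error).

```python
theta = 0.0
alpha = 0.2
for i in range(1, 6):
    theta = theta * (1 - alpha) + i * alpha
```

Let's trace through this code step by step.

Initialize: theta = 0.0
Initialize: alpha = 0.2
Entering loop: for i in range(1, 6):
After iteration 1: i = 1, theta = 0.2
After iteration 2: i = 2, theta = 0.56
After iteration 3: i = 3, theta = 1.048
After iteration 4: i = 4, theta = 1.6384
After iteration 5: i = 5, theta = 2.31072
Loop ends.

Final answer: 2.31072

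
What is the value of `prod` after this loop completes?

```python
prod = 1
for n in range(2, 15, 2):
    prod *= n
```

Let's trace through this code step by step.

Initialize: prod = 1
Entering loop: for n in range(2, 15, 2):
After iteration 1: n = 2, prod = 2
After iteration 2: n = 4, prod = 8
After iteration 3: n = 6, prod = 48
After iteration 4: n = 8, prod = 384
After iteration 5: n = 10, prod = 3840
After iteration 6: n = 12, prod = 46080
After iteration 7: n = 14, prod = 645120
Loop ends.

Final answer: 645120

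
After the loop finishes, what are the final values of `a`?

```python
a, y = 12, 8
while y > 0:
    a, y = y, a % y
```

Let's trace through this code step by step.

Initialize: a = 12
Initialize: y = 8
Entering loop: while y > 0:
After iteration 1: a = 8, y = 4
After iteration 2: a = 4, y = 0
Loop ends.

Final answer: 4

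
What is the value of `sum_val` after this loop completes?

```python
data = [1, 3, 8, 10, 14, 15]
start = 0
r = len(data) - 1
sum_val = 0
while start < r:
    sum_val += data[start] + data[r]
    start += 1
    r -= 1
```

Let's trace through this code step by step.

Initialize: data = [1, 3, 8, 10, 14, 15]
Initialize: start = 0
Initialize: r = 5
Initialize: sum_val = 0
Entering loop: while start < r:
After iteration 1: start = 1, r = 4, sum_val = 16
After iteration 2: start = 2, r = 3, sum_val = 33
After iteration 3: start = 3, r = 2, sum_val = 51
Loop ends.

Final answer: 51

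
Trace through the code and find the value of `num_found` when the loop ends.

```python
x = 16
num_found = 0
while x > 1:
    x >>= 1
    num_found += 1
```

Let's trace through this code step by step.

Initialize: x = 16
Initialize: num_found = 0
Entering loop: while x > 1:
After iteration 1: x = 8, num_found = 1
After iteration 2: x = 4, num_found = 2
After iteration 3: x = 2, num_found = 3
After iteration 4: x = 1, num_found = 4
Loop ends.

Final answer: 4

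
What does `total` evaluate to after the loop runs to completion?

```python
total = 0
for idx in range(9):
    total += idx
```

Let's trace through this code step by step.

Initialize: total = 0
Entering loop: for idx in range(9):
After iteration 1: idx = 0, total = 0
After iteration 2: idx = 1, total = 1
After iteration 3: idx = 2, total = 3
After iteration 4: idx = 3, total = 6
After iteration 5: idx = 4, total = 10
After iteration 6: idx = 5, total = 15
After iteration 7: idx = 6, total = 21
After iteration 8: idx = 7, total = 28
After iteration 9: idx = 8, total = 36
Loop ends.

Final answer: 36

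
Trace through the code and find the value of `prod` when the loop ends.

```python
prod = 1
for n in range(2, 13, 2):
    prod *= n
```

Let's trace through this code step by step.

Initialize: prod = 1
Entering loop: for n in range(2, 13, 2):
After iteration 1: n = 2, prod = 2
After iteration 2: n = 4, prod = 8
After iteration 3: n = 6, prod = 48
After iteration 4: n = 8, prod = 384
After iteration 5: n = 10, prod = 3840
After iteration 6: n = 12, prod = 46080
Loop ends.

Final answer: 46080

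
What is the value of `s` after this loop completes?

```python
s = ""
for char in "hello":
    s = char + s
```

Let's trace through this code step by step.

Initialize: s = ''
Entering loop: for char in "hello":
After iteration 1: char = 'h', s = 'h'
After iteration 2: char = 'e', s = 'eh'
After iteration 3: char = 'l', s = 'leh'
After iteration 4: char = 'l', s = 'lleh'
After iteration 5: char = 'o', s = 'olleh'
Loop ends.

Final answer: 'olleh'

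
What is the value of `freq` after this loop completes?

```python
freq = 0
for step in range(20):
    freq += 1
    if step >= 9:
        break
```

Let's trace through this code step by step.

Initialize: freq = 0
Entering loop: for step in range(20):
After iteration 1: step = 0, freq = 1
After iteration 2: step = 1, freq = 2
After iteration 3: step = 2, freq = 3
After iteration 4: step = 3, freq = 4
After iteration 5: step = 4, freq = 5
After iteration 6: step = 5, freq = 6
After iteration 7: step = 6, freq = 7
After iteration 8: step = 7, freq = 8
After iteration 9: step = 8, freq = 9
After iteration 10: step = 9, freq = 10
Loop ends.

Final answer: 10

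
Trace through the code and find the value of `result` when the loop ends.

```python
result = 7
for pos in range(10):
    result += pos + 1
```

Let's trace through this code step by step.

Initialize: result = 7
Entering loop: for pos in range(10):
After iteration 1: pos = 0, result = 8
After iteration 2: pos = 1, result = 10
After iteration 3: pos = 2, result = 13
After iteration 4: pos = 3, result = 17
After iteration 5: pos = 4, result = 22
After iteration 6: pos = 5, result = 28
After iteration 7: pos = 6, result = 35
After iteration 8: pos = 7, result = 43
After iteration 9: pos = 8, result = 52
After iteration 10: pos = 9, result = 62
Loop ends.

Final answer: 62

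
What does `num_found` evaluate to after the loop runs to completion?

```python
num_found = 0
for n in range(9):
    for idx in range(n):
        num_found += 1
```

Let's trace through this code step by step.

Initialize: num_found = 0
Entering loop: for n in range(9):
After iteration 1: n = 0, num_found = 0
After iteration 2: n = 1, num_found = 1, idx = 0
After iteration 3: n = 2, num_found = 3, idx = 1
After iteration 4: n = 3, num_found = 6, idx = 2
After iteration 5: n = 4, num_found = 10, idx = 3
After iteration 6: n = 5, num_found = 15, idx = 4
After iteration 7: n = 6, num_found = 21, idx = 5
After iteration 8: n = 7, num_found = 28, idx = 6
After iteration 9: n = 8, num_found = 36, idx = 7
Loop ends.

Final answer: 36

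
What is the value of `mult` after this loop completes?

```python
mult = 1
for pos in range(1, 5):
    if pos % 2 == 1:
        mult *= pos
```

Let's trace through this code step by step.

Initialize: mult = 1
Entering loop: for pos in range(1, 5):
After iteration 1: pos = 1, mult = 1
After iteration 2: pos = 2, mult = 1
After iteration 3: pos = 3, mult = 3
After iteration 4: pos = 4, mult = 3
Loop ends.

Final answer: 3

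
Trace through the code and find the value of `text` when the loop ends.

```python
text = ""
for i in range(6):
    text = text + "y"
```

Let's trace through this code step by step.

Initialize: text = ''
Entering loop: for i in range(6):
After iteration 1: i = 0, text = 'y'
After iteration 2: i = 1, text = 'yy'
After iteration 3: i = 2, text = 'yyy'
After iteration 4: i = 3, text = 'yyyy'
After iteration 5: i = 4, text = 'yyyyy'
After iteration 6: i = 5, text = 'yyyyyy'
Loop ends.

Final answer: 'yyyyyy'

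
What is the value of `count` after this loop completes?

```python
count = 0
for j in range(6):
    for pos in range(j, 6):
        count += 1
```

Let's trace through this code step by step.

Initialize: count = 0
Entering loop: for j in range(6):
After iteration 1: j = 0, count = 6
After iteration 2: j = 1, count = 11
After iteration 3: j = 2, count = 15
After iteration 4: j = 3, count = 18
After iteration 5: j = 4, count = 20
After iteration 6: j = 5, count = 21
Loop ends.

Final answer: 21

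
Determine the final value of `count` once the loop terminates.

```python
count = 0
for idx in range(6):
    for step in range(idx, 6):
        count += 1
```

Let's trace through this code step by step.

Initialize: count = 0
Entering loop: for idx in range(6):
After iteration 1: idx = 0, count = 6
After iteration 2: idx = 1, count = 11
After iteration 3: idx = 2, count = 15
After iteration 4: idx = 3, count = 18
After iteration 5: idx = 4, count = 20
After iteration 6: idx = 5, count = 21
Loop ends.

Final answer: 21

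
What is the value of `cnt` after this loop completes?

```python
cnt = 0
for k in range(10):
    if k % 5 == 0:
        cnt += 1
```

Let's trace through this code step by step.

Initialize: cnt = 0
Entering loop: for k in range(10):
After iteration 1: k = 0, cnt = 1
After iteration 2: k = 1, cnt = 1
After iteration 3: k = 2, cnt = 1
After iteration 4: k = 3, cnt = 1
After iteration 5: k = 4, cnt = 1
After iteration 6: k = 5, cnt = 2
After iteration 7: k = 6, cnt = 2
After iteration 8: k = 7, cnt = 2
After iteration 9: k = 8, cnt = 2
After iteration 10: k = 9, cnt = 2
Loop ends.

Final answer: 2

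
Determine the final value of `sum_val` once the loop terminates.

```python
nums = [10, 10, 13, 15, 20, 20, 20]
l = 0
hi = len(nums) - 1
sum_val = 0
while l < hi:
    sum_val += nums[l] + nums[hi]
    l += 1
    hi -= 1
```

Let's trace through this code step by step.

Initialize: nums = [10, 10, 13, 15, 20, 20, 20]
Initialize: l = 0
Initialize: hi = 6
Initialize: sum_val = 0
Entering loop: while l < hi:
After iteration 1: l = 1, hi = 5, sum_val = 30
After iteration 2: l = 2, hi = 4, sum_val = 60
After iteration 3: l = 3, hi = 3, sum_val = 93
Loop ends.

Final answer: 93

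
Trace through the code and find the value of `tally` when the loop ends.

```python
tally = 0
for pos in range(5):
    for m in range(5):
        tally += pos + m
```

Let's trace through this code step by step.

Initialize: tally = 0
Entering loop: for pos in range(5):
After iteration 1: pos = 0, tally = 10
After iteration 2: pos = 1, tally = 25
After iteration 3: pos = 2, tally = 45
After iteration 4: pos = 3, tally = 70
After iteration 5: pos = 4, tally = 100
Loop ends.

Final answer: 100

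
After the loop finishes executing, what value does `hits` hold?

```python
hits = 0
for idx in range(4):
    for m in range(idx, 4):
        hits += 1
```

Let's trace through this code step by step.

Initialize: hits = 0
Entering loop: for idx in range(4):
After iteration 1: idx = 0, hits = 4
After iteration 2: idx = 1, hits = 7
After iteration 3: idx = 2, hits = 9
After iteration 4: idx = 3, hits = 10
Loop ends.

Final answer: 10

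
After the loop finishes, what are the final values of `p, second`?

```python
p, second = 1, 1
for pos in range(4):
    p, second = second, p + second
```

Let's trace through this code step by step.

Initialize: p = 1
Initialize: second = 1
Entering loop: for pos in range(4):
After iteration 1: pos = 0, p = 1, second = 2
After iteration 2: pos = 1, p = 2, second = 3
After iteration 3: pos = 2, p = 3, second = 5
After iteration 4: pos = 3, p = 5, second = 8
Loop ends.

Final answer: 5, 8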